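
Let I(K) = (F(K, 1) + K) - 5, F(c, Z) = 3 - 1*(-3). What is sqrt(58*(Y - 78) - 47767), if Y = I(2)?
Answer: I*sqrt(52117) ≈ 228.29*I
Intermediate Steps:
F(c, Z) = 6 (F(c, Z) = 3 + 3 = 6)
I(K) = 1 + K (I(K) = (6 + K) - 5 = 1 + K)
Y = 3 (Y = 1 + 2 = 3)
sqrt(58*(Y - 78) - 47767) = sqrt(58*(3 - 78) - 47767) = sqrt(58*(-75) - 47767) = sqrt(-4350 - 47767) = sqrt(-52117) = I*sqrt(52117)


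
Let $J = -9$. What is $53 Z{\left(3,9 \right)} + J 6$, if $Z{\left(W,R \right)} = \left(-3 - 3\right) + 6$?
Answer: $-54$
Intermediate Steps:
$Z{\left(W,R \right)} = 0$ ($Z{\left(W,R \right)} = -6 + 6 = 0$)
$53 Z{\left(3,9 \right)} + J 6 = 53 \cdot 0 - 54 = 0 - 54 = -54$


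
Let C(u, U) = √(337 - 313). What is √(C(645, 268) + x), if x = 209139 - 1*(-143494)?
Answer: √(352633 + 2*√6) ≈ 593.83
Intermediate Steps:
C(u, U) = 2*√6 (C(u, U) = √24 = 2*√6)
x = 352633 (x = 209139 + 143494 = 352633)
√(C(645, 268) + x) = √(2*√6 + 352633) = √(352633 + 2*√6)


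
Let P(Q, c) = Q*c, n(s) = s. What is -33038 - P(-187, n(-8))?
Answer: -34534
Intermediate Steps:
-33038 - P(-187, n(-8)) = -33038 - (-187)*(-8) = -33038 - 1*1496 = -33038 - 1496 = -34534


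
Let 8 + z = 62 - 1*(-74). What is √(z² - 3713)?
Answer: √12671 ≈ 112.57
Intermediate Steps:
z = 128 (z = -8 + (62 - 1*(-74)) = -8 + (62 + 74) = -8 + 136 = 128)
√(z² - 3713) = √(128² - 3713) = √(16384 - 3713) = √12671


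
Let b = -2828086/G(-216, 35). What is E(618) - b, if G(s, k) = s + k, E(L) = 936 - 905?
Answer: -2822475/181 ≈ -15594.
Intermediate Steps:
E(L) = 31
G(s, k) = k + s
b = 2828086/181 (b = -2828086/(35 - 216) = -2828086/(-181) = -2828086*(-1/181) = 2828086/181 ≈ 15625.)
E(618) - b = 31 - 1*2828086/181 = 31 - 2828086/181 = -2822475/181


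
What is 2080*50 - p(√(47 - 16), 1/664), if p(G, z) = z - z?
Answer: 104000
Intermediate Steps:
p(G, z) = 0
2080*50 - p(√(47 - 16), 1/664) = 2080*50 - 1*0 = 104000 + 0 = 104000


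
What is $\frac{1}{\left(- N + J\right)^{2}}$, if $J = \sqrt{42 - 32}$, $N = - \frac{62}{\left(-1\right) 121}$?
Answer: $\frac{14641}{\left(62 - 121 \sqrt{10}\right)^{2}} \approx 0.14241$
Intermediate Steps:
$N = \frac{62}{121}$ ($N = - \frac{62}{-121} = \left(-62\right) \left(- \frac{1}{121}\right) = \frac{62}{121} \approx 0.5124$)
$J = \sqrt{10} \approx 3.1623$
$\frac{1}{\left(- N + J\right)^{2}} = \frac{1}{\left(\left(-1\right) \frac{62}{121} + \sqrt{10}\right)^{2}} = \frac{1}{\left(- \frac{62}{121} + \sqrt{10}\right)^{2}}$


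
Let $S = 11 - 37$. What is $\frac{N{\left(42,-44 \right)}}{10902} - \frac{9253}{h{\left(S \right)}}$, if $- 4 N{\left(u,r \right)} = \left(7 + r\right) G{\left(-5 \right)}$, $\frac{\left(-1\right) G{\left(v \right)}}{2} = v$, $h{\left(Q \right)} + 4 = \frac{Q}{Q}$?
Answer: $\frac{67250989}{21804} \approx 3084.3$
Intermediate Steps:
$S = -26$
$h{\left(Q \right)} = -3$ ($h{\left(Q \right)} = -4 + \frac{Q}{Q} = -4 + 1 = -3$)
$G{\left(v \right)} = - 2 v$
$N{\left(u,r \right)} = - \frac{35}{2} - \frac{5 r}{2}$ ($N{\left(u,r \right)} = - \frac{\left(7 + r\right) \left(\left(-2\right) \left(-5\right)\right)}{4} = - \frac{\left(7 + r\right) 10}{4} = - \frac{70 + 10 r}{4} = - \frac{35}{2} - \frac{5 r}{2}$)
$\frac{N{\left(42,-44 \right)}}{10902} - \frac{9253}{h{\left(S \right)}} = \frac{- \frac{35}{2} - -110}{10902} - \frac{9253}{-3} = \left(- \frac{35}{2} + 110\right) \frac{1}{10902} - - \frac{9253}{3} = \frac{185}{2} \cdot \frac{1}{10902} + \frac{9253}{3} = \frac{185}{21804} + \frac{9253}{3} = \frac{67250989}{21804}$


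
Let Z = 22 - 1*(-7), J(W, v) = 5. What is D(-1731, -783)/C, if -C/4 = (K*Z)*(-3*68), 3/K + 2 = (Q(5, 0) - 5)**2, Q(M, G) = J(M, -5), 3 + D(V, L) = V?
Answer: 17/348 ≈ 0.048851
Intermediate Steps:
D(V, L) = -3 + V
Q(M, G) = 5
Z = 29 (Z = 22 + 7 = 29)
K = -3/2 (K = 3/(-2 + (5 - 5)**2) = 3/(-2 + 0**2) = 3/(-2 + 0) = 3/(-2) = 3*(-1/2) = -3/2 ≈ -1.5000)
C = -35496 (C = -4*(-3/2*29)*(-3*68) = -(-174)*(-204) = -4*8874 = -35496)
D(-1731, -783)/C = (-3 - 1731)/(-35496) = -1734*(-1/35496) = 17/348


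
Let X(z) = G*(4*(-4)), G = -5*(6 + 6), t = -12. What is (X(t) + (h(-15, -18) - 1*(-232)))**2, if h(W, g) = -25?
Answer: 1361889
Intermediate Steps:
G = -60 (G = -5*12 = -60)
X(z) = 960 (X(z) = -240*(-4) = -60*(-16) = 960)
(X(t) + (h(-15, -18) - 1*(-232)))**2 = (960 + (-25 - 1*(-232)))**2 = (960 + (-25 + 232))**2 = (960 + 207)**2 = 1167**2 = 1361889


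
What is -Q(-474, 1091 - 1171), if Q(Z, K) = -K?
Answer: -80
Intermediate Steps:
-Q(-474, 1091 - 1171) = -(-1)*(1091 - 1171) = -(-1)*(-80) = -1*80 = -80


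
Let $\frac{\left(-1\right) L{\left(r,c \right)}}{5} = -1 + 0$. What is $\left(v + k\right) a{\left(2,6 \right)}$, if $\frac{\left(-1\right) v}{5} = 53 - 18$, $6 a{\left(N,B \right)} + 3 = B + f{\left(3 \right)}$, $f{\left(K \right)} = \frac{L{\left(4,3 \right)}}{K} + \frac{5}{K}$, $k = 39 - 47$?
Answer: $- \frac{1159}{6} \approx -193.17$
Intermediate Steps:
$L{\left(r,c \right)} = 5$ ($L{\left(r,c \right)} = - 5 \left(-1 + 0\right) = \left(-5\right) \left(-1\right) = 5$)
$k = -8$
$f{\left(K \right)} = \frac{10}{K}$ ($f{\left(K \right)} = \frac{5}{K} + \frac{5}{K} = \frac{10}{K}$)
$a{\left(N,B \right)} = \frac{1}{18} + \frac{B}{6}$ ($a{\left(N,B \right)} = - \frac{1}{2} + \frac{B + \frac{10}{3}}{6} = - \frac{1}{2} + \frac{\frac{10}{3} + B}{6} = - \frac{1}{2} + \left(\frac{5}{9} + \frac{B}{6}\right) = \frac{1}{18} + \frac{B}{6}$)
$v = -175$ ($v = - 5 \left(53 - 18\right) = \left(-5\right) 35 = -175$)
$\left(v + k\right) a{\left(2,6 \right)} = \left(-175 - 8\right) \left(\frac{1}{18} + \frac{1}{6} \cdot 6\right) = - 183 \left(\frac{1}{18} + 1\right) = \left(-183\right) \frac{19}{18} = - \frac{1159}{6}$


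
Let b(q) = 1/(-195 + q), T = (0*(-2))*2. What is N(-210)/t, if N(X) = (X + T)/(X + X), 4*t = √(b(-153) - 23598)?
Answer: -4*I*√714453135/8212105 ≈ -0.013019*I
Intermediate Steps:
T = 0 (T = 0*2 = 0)
t = I*√714453135/696 (t = √(1/(-195 - 153) - 23598)/4 = √(1/(-348) - 23598)/4 = √(-1/348 - 23598)/4 = √(-8212105/348)/4 = (I*√714453135/174)/4 = I*√714453135/696 ≈ 38.404*I)
N(X) = ½ (N(X) = (X + 0)/(X + X) = X/((2*X)) = X*(1/(2*X)) = ½)
N(-210)/t = 1/(2*((I*√714453135/696))) = (-8*I*√714453135/8212105)/2 = -4*I*√714453135/8212105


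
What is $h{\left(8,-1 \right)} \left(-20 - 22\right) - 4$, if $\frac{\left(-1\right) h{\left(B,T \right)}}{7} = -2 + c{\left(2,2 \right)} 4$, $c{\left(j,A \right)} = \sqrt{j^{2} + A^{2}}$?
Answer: $-592 + 2352 \sqrt{2} \approx 2734.2$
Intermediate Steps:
$c{\left(j,A \right)} = \sqrt{A^{2} + j^{2}}$
$h{\left(B,T \right)} = 14 - 56 \sqrt{2}$ ($h{\left(B,T \right)} = - 7 \left(-2 + \sqrt{2^{2} + 2^{2}} \cdot 4\right) = - 7 \left(-2 + \sqrt{4 + 4} \cdot 4\right) = - 7 \left(-2 + \sqrt{8} \cdot 4\right) = - 7 \left(-2 + 2 \sqrt{2} \cdot 4\right) = - 7 \left(-2 + 8 \sqrt{2}\right) = 14 - 56 \sqrt{2}$)
$h{\left(8,-1 \right)} \left(-20 - 22\right) - 4 = \left(14 - 56 \sqrt{2}\right) \left(-20 - 22\right) - 4 = \left(14 - 56 \sqrt{2}\right) \left(-42\right) - 4 = \left(-588 + 2352 \sqrt{2}\right) - 4 = -592 + 2352 \sqrt{2}$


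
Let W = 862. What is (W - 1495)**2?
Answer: 400689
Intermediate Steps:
(W - 1495)**2 = (862 - 1495)**2 = (-633)**2 = 400689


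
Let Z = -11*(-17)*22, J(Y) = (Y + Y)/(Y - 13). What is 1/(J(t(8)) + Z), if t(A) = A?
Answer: 5/20554 ≈ 0.00024326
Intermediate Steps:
J(Y) = 2*Y/(-13 + Y) (J(Y) = (2*Y)/(-13 + Y) = 2*Y/(-13 + Y))
Z = 4114 (Z = 187*22 = 4114)
1/(J(t(8)) + Z) = 1/(2*8/(-13 + 8) + 4114) = 1/(2*8/(-5) + 4114) = 1/(2*8*(-⅕) + 4114) = 1/(-16/5 + 4114) = 1/(20554/5) = 5/20554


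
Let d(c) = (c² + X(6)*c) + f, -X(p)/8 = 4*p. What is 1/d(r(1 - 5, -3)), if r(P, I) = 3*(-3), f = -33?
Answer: 1/1776 ≈ 0.00056306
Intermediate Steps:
r(P, I) = -9
X(p) = -32*p
d(c) = -33 + c² - 192*c (d(c) = (c² + (-32*6)*c) - 33 = (c² - 192*c) - 33 = -33 + c² - 192*c)
1/d(r(1 - 5, -3)) = 1/(-33 + (-9)² - 192*(-9)) = 1/(-33 + 81 + 1728) = 1/1776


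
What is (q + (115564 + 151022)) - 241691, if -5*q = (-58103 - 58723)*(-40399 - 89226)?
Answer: -3028689155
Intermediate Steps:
q = -3028714050 (q = -(-58103 - 58723)*(-40399 - 89226)/5 = -(-116826)*(-129625)/5 = -⅕*15143570250 = -3028714050)
(q + (115564 + 151022)) - 241691 = (-3028714050 + (115564 + 151022)) - 241691 = (-3028714050 + 266586) - 241691 = -3028447464 - 241691 = -3028689155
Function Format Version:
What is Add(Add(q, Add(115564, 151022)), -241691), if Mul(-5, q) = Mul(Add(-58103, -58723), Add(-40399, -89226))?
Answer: -3028689155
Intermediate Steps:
q = -3028714050 (q = Mul(Rational(-1, 5), Mul(Add(-58103, -58723), Add(-40399, -89226))) = Mul(Rational(-1, 5), Mul(-116826, -129625)) = Mul(Rational(-1, 5), 15143570250) = -3028714050)
Add(Add(q, Add(115564, 151022)), -241691) = Add(Add(-3028714050, Add(115564, 151022)), -241691) = Add(Add(-3028714050, 266586), -241691) = Add(-3028447464, -241691) = -3028689155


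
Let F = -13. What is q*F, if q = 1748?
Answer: -22724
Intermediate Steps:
q*F = 1748*(-13) = -22724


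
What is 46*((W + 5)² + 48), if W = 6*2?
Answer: 15502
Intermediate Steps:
W = 12
46*((W + 5)² + 48) = 46*((12 + 5)² + 48) = 46*(17² + 48) = 46*(289 + 48) = 46*337 = 15502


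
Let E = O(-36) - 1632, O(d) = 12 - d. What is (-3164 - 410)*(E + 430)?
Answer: 4124396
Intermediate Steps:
E = -1584 (E = (12 - 1*(-36)) - 1632 = (12 + 36) - 1632 = 48 - 1632 = -1584)
(-3164 - 410)*(E + 430) = (-3164 - 410)*(-1584 + 430) = -3574*(-1154) = 4124396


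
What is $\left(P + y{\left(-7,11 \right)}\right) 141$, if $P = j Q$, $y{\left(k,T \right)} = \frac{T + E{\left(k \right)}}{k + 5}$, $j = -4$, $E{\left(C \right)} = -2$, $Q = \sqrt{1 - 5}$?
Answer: $- \frac{1269}{2} - 1128 i \approx -634.5 - 1128.0 i$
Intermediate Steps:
$Q = 2 i$ ($Q = \sqrt{-4} = 2 i \approx 2.0 i$)
$y{\left(k,T \right)} = \frac{-2 + T}{5 + k}$ ($y{\left(k,T \right)} = \frac{T - 2}{k + 5} = \frac{-2 + T}{5 + k}$)
$P = - 8 i$ ($P = - 4 \cdot 2 i = - 8 i \approx - 8.0 i$)
$\left(P + y{\left(-7,11 \right)}\right) 141 = \left(- 8 i + \frac{-2 + 11}{5 - 7}\right) 141 = \left(- 8 i + \frac{1}{-2} \cdot 9\right) 141 = \left(- 8 i - \frac{9}{2}\right) 141 = \left(- \frac{9}{2} - 8 i\right) 141 = - \frac{1269}{2} - 1128 i$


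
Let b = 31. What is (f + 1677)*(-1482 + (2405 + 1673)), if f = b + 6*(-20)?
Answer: 4122448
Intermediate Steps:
f = -89 (f = 31 + 6*(-20) = 31 - 120 = -89)
(f + 1677)*(-1482 + (2405 + 1673)) = (-89 + 1677)*(-1482 + (2405 + 1673)) = 1588*(-1482 + 4078) = 1588*2596 = 4122448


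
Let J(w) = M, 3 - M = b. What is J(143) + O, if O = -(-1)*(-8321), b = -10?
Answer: -8308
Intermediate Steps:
M = 13 (M = 3 - 1*(-10) = 3 + 10 = 13)
J(w) = 13
O = -8321 (O = -1*8321 = -8321)
J(143) + O = 13 - 8321 = -8308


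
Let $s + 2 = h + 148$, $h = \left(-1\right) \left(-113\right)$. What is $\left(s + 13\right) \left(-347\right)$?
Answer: $-94384$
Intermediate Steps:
$h = 113$
$s = 259$ ($s = -2 + \left(113 + 148\right) = -2 + 261 = 259$)
$\left(s + 13\right) \left(-347\right) = \left(259 + 13\right) \left(-347\right) = 272 \left(-347\right) = -94384$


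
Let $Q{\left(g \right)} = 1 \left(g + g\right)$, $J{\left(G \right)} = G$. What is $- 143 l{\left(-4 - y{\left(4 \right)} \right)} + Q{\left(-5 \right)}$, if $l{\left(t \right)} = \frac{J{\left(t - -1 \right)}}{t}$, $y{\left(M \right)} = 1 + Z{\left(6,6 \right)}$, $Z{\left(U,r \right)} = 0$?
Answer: $- \frac{622}{5} \approx -124.4$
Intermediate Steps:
$y{\left(M \right)} = 1$ ($y{\left(M \right)} = 1 + 0 = 1$)
$Q{\left(g \right)} = 2 g$ ($Q{\left(g \right)} = 1 \cdot 2 g = 2 g$)
$l{\left(t \right)} = \frac{1 + t}{t}$ ($l{\left(t \right)} = \frac{t - -1}{t} = \frac{t + 1}{t} = \frac{1 + t}{t}$)
$- 143 l{\left(-4 - y{\left(4 \right)} \right)} + Q{\left(-5 \right)} = - 143 \frac{1 - 5}{-4 - 1} + 2 \left(-5\right) = - 143 \frac{1 - 5}{-4 - 1} - 10 = - 143 \frac{1 - 5}{-5} - 10 = - 143 \left(\left(- \frac{1}{5}\right) \left(-4\right)\right) - 10 = \left(-143\right) \frac{4}{5} - 10 = - \frac{572}{5} - 10 = - \frac{622}{5}$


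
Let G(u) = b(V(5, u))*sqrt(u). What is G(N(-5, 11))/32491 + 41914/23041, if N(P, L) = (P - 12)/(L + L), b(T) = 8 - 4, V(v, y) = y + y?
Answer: 41914/23041 + 2*I*sqrt(374)/357401 ≈ 1.8191 + 0.00010822*I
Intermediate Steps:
V(v, y) = 2*y
b(T) = 4
N(P, L) = (-12 + P)/(2*L) (N(P, L) = (-12 + P)/((2*L)) = (-12 + P)*(1/(2*L)) = (-12 + P)/(2*L))
G(u) = 4*sqrt(u)
G(N(-5, 11))/32491 + 41914/23041 = (4*sqrt((1/2)*(-12 - 5)/11))/32491 + 41914/23041 = (4*sqrt((1/2)*(1/11)*(-17)))*(1/32491) + 41914*(1/23041) = (4*sqrt(-17/22))*(1/32491) + 41914/23041 = (4*(I*sqrt(374)/22))*(1/32491) + 41914/23041 = (2*I*sqrt(374)/11)*(1/32491) + 41914/23041 = 2*I*sqrt(374)/357401 + 41914/23041 = 41914/23041 + 2*I*sqrt(374)/357401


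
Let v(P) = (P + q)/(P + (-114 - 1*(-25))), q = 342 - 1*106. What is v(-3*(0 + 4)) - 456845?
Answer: -46141569/101 ≈ -4.5685e+5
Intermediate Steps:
q = 236 (q = 342 - 106 = 236)
v(P) = (236 + P)/(-89 + P) (v(P) = (P + 236)/(P + (-114 - 1*(-25))) = (236 + P)/(P + (-114 + 25)) = (236 + P)/(P - 89) = (236 + P)/(-89 + P))
v(-3*(0 + 4)) - 456845 = (236 - 3*(0 + 4))/(-89 - 3*(0 + 4)) - 456845 = (236 - 3*4)/(-89 - 3*4) - 456845 = (236 - 12)/(-89 - 12) - 456845 = 224/(-101) - 456845 = -1/101*224 - 456845 = -224/101 - 456845 = -46141569/101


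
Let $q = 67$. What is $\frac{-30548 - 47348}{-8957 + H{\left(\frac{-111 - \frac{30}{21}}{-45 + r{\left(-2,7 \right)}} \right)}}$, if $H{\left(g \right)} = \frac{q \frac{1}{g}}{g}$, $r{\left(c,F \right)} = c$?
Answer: $\frac{24123183812}{2770217993} \approx 8.708$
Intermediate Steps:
$H{\left(g \right)} = \frac{67}{g^{2}}$ ($H{\left(g \right)} = \frac{67 \frac{1}{g}}{g} = \frac{67}{g^{2}}$)
$\frac{-30548 - 47348}{-8957 + H{\left(\frac{-111 - \frac{30}{21}}{-45 + r{\left(-2,7 \right)}} \right)}} = \frac{-30548 - 47348}{-8957 + \frac{67}{\left(-111 - \frac{30}{21}\right)^{2} \frac{1}{\left(-45 - 2\right)^{2}}}} = - \frac{77896}{-8957 + \frac{67}{\frac{1}{2209} \left(-111 - \frac{10}{7}\right)^{2}}} = - \frac{77896}{-8957 + \frac{67}{\frac{619369}{108241}}} = - \frac{77896}{-8957 + 67 \cdot \frac{108241}{619369}} = - \frac{77896}{-8957 + \frac{7252147}{619369}} = - \frac{77896}{- \frac{5540435986}{619369}} = \left(-77896\right) \left(- \frac{619369}{5540435986}\right) = \frac{24123183812}{2770217993}$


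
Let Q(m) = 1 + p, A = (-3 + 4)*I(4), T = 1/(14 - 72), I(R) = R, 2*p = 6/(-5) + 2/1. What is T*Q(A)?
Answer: -7/290 ≈ -0.024138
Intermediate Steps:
p = ⅖ (p = (6/(-5) + 2/1)/2 = (6*(-⅕) + 2*1)/2 = (-6/5 + 2)/2 = (½)*(⅘) = ⅖ ≈ 0.40000)
T = -1/58 (T = 1/(-58) = -1/58 ≈ -0.017241)
A = 4 (A = (-3 + 4)*4 = 1*4 = 4)
Q(m) = 7/5 (Q(m) = 1 + ⅖ = 7/5)
T*Q(A) = -1/58*7/5 = -7/290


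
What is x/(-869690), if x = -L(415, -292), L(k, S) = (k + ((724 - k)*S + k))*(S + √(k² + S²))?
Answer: 13052108/434845 - 44699*√257489/434845 ≈ -22.145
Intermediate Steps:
L(k, S) = (S + √(S² + k²))*(2*k + S*(724 - k)) (L(k, S) = (k + (S*(724 - k) + k))*(S + √(S² + k²)) = (k + (k + S*(724 - k)))*(S + √(S² + k²)) = (2*k + S*(724 - k))*(S + √(S² + k²)) = (S + √(S² + k²))*(2*k + S*(724 - k)))
x = -26104216 + 89398*√257489 (x = -(724*(-292)² - 1*415*(-292)² + 2*(-292)*415 + 2*415*√((-292)² + 415²) + 724*(-292)*√((-292)² + 415²) - 1*(-292)*415*√((-292)² + 415²)) = -(724*85264 - 1*415*85264 - 242360 + 2*415*√(85264 + 172225) + 724*(-292)*√(85264 + 172225) - 1*(-292)*415*√(85264 + 172225)) = -(61731136 - 35384560 - 242360 + 2*415*√257489 + 724*(-292)*√257489 - 1*(-292)*415*√257489) = -(61731136 - 35384560 - 242360 + 830*√257489 - 211408*√257489 + 121180*√257489) = -(26104216 - 89398*√257489) = -26104216 + 89398*√257489 ≈ 1.9259e+7)
x/(-869690) = (-26104216 + 89398*√257489)/(-869690) = (-26104216 + 89398*√257489)*(-1/869690) = 13052108/434845 - 44699*√257489/434845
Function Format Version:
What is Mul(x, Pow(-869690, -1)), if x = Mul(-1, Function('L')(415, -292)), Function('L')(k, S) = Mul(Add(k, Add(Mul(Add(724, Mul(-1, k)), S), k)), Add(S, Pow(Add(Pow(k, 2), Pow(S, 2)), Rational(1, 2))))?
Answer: Add(Rational(13052108, 434845), Mul(Rational(-44699, 434845), Pow(257489, Rational(1, 2)))) ≈ -22.145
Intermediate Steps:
Function('L')(k, S) = Mul(Add(S, Pow(Add(Pow(S, 2), Pow(k, 2)), Rational(1, 2))), Add(Mul(2, k), Mul(S, Add(724, Mul(-1, k))))) (Function('L')(k, S) = Mul(Add(k, Add(Mul(S, Add(724, Mul(-1, k))), k)), Add(S, Pow(Add(Pow(S, 2), Pow(k, 2)), Rational(1, 2)))) = Mul(Add(k, Add(k, Mul(S, Add(724, Mul(-1, k))))), Add(S, Pow(Add(Pow(S, 2), Pow(k, 2)), Rational(1, 2)))) = Mul(Add(Mul(2, k), Mul(S, Add(724, Mul(-1, k)))), Add(S, Pow(Add(Pow(S, 2), Pow(k, 2)), Rational(1, 2)))) = Mul(Add(S, Pow(Add(Pow(S, 2), Pow(k, 2)), Rational(1, 2))), Add(Mul(2, k), Mul(S, Add(724, Mul(-1, k))))))
x = Add(-26104216, Mul(89398, Pow(257489, Rational(1, 2)))) (x = Mul(-1, Add(Mul(724, Pow(-292, 2)), Mul(-1, 415, Pow(-292, 2)), Mul(2, -292, 415), Mul(2, 415, Pow(Add(Pow(-292, 2), Pow(415, 2)), Rational(1, 2))), Mul(724, -292, Pow(Add(Pow(-292, 2), Pow(415, 2)), Rational(1, 2))), Mul(-1, -292, 415, Pow(Add(Pow(-292, 2), Pow(415, 2)), Rational(1, 2))))) = Mul(-1, Add(Mul(724, 85264), Mul(-1, 415, 85264), -242360, Mul(2, 415, Pow(Add(85264, 172225), Rational(1, 2))), Mul(724, -292, Pow(Add(85264, 172225), Rational(1, 2))), Mul(-1, -292, 415, Pow(Add(85264, 172225), Rational(1, 2))))) = Mul(-1, Add(61731136, -35384560, -242360, Mul(2, 415, Pow(257489, Rational(1, 2))), Mul(724, -292, Pow(257489, Rational(1, 2))), Mul(-1, -292, 415, Pow(257489, Rational(1, 2))))) = Mul(-1, Add(61731136, -35384560, -242360, Mul(830, Pow(257489, Rational(1, 2))), Mul(-211408, Pow(257489, Rational(1, 2))), Mul(121180, Pow(257489, Rational(1, 2))))) = Mul(-1, Add(26104216, Mul(-89398, Pow(257489, Rational(1, 2))))) = Add(-26104216, Mul(89398, Pow(257489, Rational(1, 2)))) ≈ 1.9259e+7)
Mul(x, Pow(-869690, -1)) = Mul(Add(-26104216, Mul(89398, Pow(257489, Rational(1, 2)))), Pow(-869690, -1)) = Mul(Add(-26104216, Mul(89398, Pow(257489, Rational(1, 2)))), Rational(-1, 869690)) = Add(Rational(13052108, 434845), Mul(Rational(-44699, 434845), Pow(257489, Rational(1, 2))))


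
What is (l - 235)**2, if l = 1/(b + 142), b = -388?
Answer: 3342111721/60516 ≈ 55227.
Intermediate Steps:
l = -1/246 (l = 1/(-388 + 142) = 1/(-246) = -1/246 ≈ -0.0040650)
(l - 235)**2 = (-1/246 - 235)**2 = (-57811/246)**2 = 3342111721/60516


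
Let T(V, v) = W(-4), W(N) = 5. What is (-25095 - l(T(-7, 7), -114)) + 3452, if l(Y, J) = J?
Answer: -21529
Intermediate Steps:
T(V, v) = 5
(-25095 - l(T(-7, 7), -114)) + 3452 = (-25095 - 1*(-114)) + 3452 = (-25095 + 114) + 3452 = -24981 + 3452 = -21529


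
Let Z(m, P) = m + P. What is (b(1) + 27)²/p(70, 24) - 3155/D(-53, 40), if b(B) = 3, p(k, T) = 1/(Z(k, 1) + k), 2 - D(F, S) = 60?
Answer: 7363355/58 ≈ 1.2695e+5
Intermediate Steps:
D(F, S) = -58 (D(F, S) = 2 - 1*60 = 2 - 60 = -58)
Z(m, P) = P + m
p(k, T) = 1/(1 + 2*k) (p(k, T) = 1/((1 + k) + k) = 1/(1 + 2*k))
(b(1) + 27)²/p(70, 24) - 3155/D(-53, 40) = (3 + 27)²/(1/(1 + 2*70)) - 3155/(-58) = 30²/(1/(1 + 140)) - 3155*(-1/58) = 900/(1/141) + 3155/58 = 900*141 + 3155/58 = 126900 + 3155/58 = 7363355/58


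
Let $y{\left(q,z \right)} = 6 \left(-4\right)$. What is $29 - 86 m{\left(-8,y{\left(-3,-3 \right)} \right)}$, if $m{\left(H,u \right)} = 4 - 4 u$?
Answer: $-8571$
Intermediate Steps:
$y{\left(q,z \right)} = -24$
$29 - 86 m{\left(-8,y{\left(-3,-3 \right)} \right)} = 29 - 86 \left(4 - -96\right) = 29 - 86 \left(4 + 96\right) = 29 - 8600 = -8571$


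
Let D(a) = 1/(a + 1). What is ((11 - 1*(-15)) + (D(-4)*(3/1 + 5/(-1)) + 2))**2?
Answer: 7396/9 ≈ 821.78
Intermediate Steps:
D(a) = 1/(1 + a)
((11 - 1*(-15)) + (D(-4)*(3/1 + 5/(-1)) + 2))**2 = ((11 - 1*(-15)) + ((3/1 + 5/(-1))/(1 - 4) + 2))**2 = ((11 + 15) + ((3*1 + 5*(-1))/(-3) + 2))**2 = (26 + (-(3 - 5)/3 + 2))**2 = (26 + (-1/3*(-2) + 2))**2 = (26 + (2/3 + 2))**2 = (26 + 8/3)**2 = (86/3)**2 = 7396/9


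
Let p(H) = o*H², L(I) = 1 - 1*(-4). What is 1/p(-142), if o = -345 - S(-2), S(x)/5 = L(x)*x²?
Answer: -1/8972980 ≈ -1.1145e-7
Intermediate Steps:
L(I) = 5 (L(I) = 1 + 4 = 5)
S(x) = 25*x² (S(x) = 5*(5*x²) = 25*x²)
o = -445 (o = -345 - 25*(-2)² = -345 - 25*4 = -345 - 1*100 = -345 - 100 = -445)
p(H) = -445*H²
1/p(-142) = 1/(-445*(-142)²) = 1/(-445*20164) = 1/(-8972980) = -1/8972980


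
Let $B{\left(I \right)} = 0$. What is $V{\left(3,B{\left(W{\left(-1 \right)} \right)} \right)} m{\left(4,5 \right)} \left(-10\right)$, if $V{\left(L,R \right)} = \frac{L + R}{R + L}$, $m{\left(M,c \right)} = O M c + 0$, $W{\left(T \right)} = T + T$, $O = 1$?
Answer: $-200$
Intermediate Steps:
$W{\left(T \right)} = 2 T$
$m{\left(M,c \right)} = M c$ ($m{\left(M,c \right)} = 1 M c + 0 = M c + 0 = M c$)
$V{\left(L,R \right)} = 1$ ($V{\left(L,R \right)} = \frac{L + R}{L + R} = 1$)
$V{\left(3,B{\left(W{\left(-1 \right)} \right)} \right)} m{\left(4,5 \right)} \left(-10\right) = 1 \cdot 4 \cdot 5 \left(-10\right) = 1 \cdot 20 \left(-10\right) = 20 \left(-10\right) = -200$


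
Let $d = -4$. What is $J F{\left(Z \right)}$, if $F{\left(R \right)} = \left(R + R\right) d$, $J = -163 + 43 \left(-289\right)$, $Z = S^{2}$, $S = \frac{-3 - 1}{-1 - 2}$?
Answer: $\frac{1611520}{9} \approx 1.7906 \cdot 10^{5}$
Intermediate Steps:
$S = \frac{4}{3}$ ($S = - \frac{4}{-3} = \left(-4\right) \left(- \frac{1}{3}\right) = \frac{4}{3} \approx 1.3333$)
$Z = \frac{16}{9}$ ($Z = \left(\frac{4}{3}\right)^{2} = \frac{16}{9} \approx 1.7778$)
$J = -12590$ ($J = -163 - 12427 = -12590$)
$F{\left(R \right)} = - 8 R$ ($F{\left(R \right)} = \left(R + R\right) \left(-4\right) = 2 R \left(-4\right) = - 8 R$)
$J F{\left(Z \right)} = - 12590 \left(\left(-8\right) \frac{16}{9}\right) = \left(-12590\right) \left(- \frac{128}{9}\right) = \frac{1611520}{9}$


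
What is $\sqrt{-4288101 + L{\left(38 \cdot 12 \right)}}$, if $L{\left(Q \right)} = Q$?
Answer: $3 i \sqrt{476405} \approx 2070.7 i$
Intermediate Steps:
$\sqrt{-4288101 + L{\left(38 \cdot 12 \right)}} = \sqrt{-4288101 + 38 \cdot 12} = \sqrt{-4288101 + 456} = \sqrt{-4287645} = 3 i \sqrt{476405}$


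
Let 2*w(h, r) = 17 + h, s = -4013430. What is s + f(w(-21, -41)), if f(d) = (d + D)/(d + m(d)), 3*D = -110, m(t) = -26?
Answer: -84282001/21 ≈ -4.0134e+6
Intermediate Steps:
w(h, r) = 17/2 + h/2 (w(h, r) = (17 + h)/2 = 17/2 + h/2)
D = -110/3 (D = (⅓)*(-110) = -110/3 ≈ -36.667)
f(d) = (-110/3 + d)/(-26 + d) (f(d) = (d - 110/3)/(d - 26) = (-110/3 + d)/(-26 + d))
s + f(w(-21, -41)) = -4013430 + (-110/3 + (17/2 + (½)*(-21)))/(-26 + (17/2 + (½)*(-21))) = -4013430 + (-110/3 + (17/2 - 21/2))/(-26 + (17/2 - 21/2)) = -4013430 + (-110/3 - 2)/(-26 - 2) = -4013430 - 116/3/(-28) = -4013430 - 1/28*(-116/3) = -4013430 + 29/21 = -84282001/21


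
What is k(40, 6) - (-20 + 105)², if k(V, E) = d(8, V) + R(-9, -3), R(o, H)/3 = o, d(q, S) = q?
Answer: -7244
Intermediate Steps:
R(o, H) = 3*o
k(V, E) = -19 (k(V, E) = 8 + 3*(-9) = 8 - 27 = -19)
k(40, 6) - (-20 + 105)² = -19 - (-20 + 105)² = -19 - 1*85² = -19 - 1*7225 = -19 - 7225 = -7244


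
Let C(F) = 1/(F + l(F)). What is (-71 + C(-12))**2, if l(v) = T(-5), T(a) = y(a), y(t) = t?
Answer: 1459264/289 ≈ 5049.4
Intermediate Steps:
T(a) = a
l(v) = -5
C(F) = 1/(-5 + F) (C(F) = 1/(F - 5) = 1/(-5 + F))
(-71 + C(-12))**2 = (-71 + 1/(-5 - 12))**2 = (-71 + 1/(-17))**2 = (-71 - 1/17)**2 = (-1208/17)**2 = 1459264/289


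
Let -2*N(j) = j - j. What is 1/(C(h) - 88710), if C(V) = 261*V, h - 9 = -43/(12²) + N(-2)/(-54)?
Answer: -16/1383023 ≈ -1.1569e-5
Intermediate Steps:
N(j) = 0 (N(j) = -(j - j)/2 = -½*0 = 0)
h = 1253/144 (h = 9 + (-43/(12²) + 0/(-54)) = 9 + (-43/144 + 0*(-1/54)) = 9 + (-43*1/144 + 0) = 9 + (-43/144 + 0) = 9 - 43/144 = 1253/144 ≈ 8.7014)
1/(C(h) - 88710) = 1/(261*(1253/144) - 88710) = 1/(36337/16 - 88710) = 1/(-1383023/16) = -16/1383023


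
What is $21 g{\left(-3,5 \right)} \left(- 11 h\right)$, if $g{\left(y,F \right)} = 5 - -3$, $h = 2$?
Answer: $-3696$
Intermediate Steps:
$g{\left(y,F \right)} = 8$ ($g{\left(y,F \right)} = 5 + 3 = 8$)
$21 g{\left(-3,5 \right)} \left(- 11 h\right) = 21 \cdot 8 \left(\left(-11\right) 2\right) = 168 \left(-22\right) = -3696$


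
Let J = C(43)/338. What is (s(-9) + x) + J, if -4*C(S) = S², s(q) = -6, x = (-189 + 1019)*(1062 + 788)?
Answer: 2075986039/1352 ≈ 1.5355e+6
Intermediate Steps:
x = 1535500 (x = 830*1850 = 1535500)
C(S) = -S²/4
J = -1849/1352 (J = -¼*43²/338 = -¼*1849*(1/338) = -1849/4*1/338 = -1849/1352 ≈ -1.3676)
(s(-9) + x) + J = (-6 + 1535500) - 1849/1352 = 1535494 - 1849/1352 = 2075986039/1352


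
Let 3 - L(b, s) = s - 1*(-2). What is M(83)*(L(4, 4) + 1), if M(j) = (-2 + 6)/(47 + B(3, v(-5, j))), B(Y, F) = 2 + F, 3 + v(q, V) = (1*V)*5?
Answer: -8/461 ≈ -0.017354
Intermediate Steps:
v(q, V) = -3 + 5*V (v(q, V) = -3 + (1*V)*5 = -3 + V*5 = -3 + 5*V)
M(j) = 4/(46 + 5*j) (M(j) = (-2 + 6)/(47 + (2 + (-3 + 5*j))) = 4/(47 + (-1 + 5*j)) = 4/(46 + 5*j))
L(b, s) = 1 - s (L(b, s) = 3 - (s - 1*(-2)) = 3 - (s + 2) = 3 - (2 + s) = 3 + (-2 - s) = 1 - s)
M(83)*(L(4, 4) + 1) = (4/(46 + 5*83))*((1 - 1*4) + 1) = (4/(46 + 415))*((1 - 4) + 1) = (4/461)*(-3 + 1) = (4*(1/461))*(-2) = (4/461)*(-2) = -8/461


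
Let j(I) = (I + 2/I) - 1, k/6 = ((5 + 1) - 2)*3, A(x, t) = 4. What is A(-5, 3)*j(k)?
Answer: 2557/9 ≈ 284.11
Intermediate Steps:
k = 72 (k = 6*(((5 + 1) - 2)*3) = 6*((6 - 2)*3) = 6*(4*3) = 6*12 = 72)
j(I) = -1 + I + 2/I
A(-5, 3)*j(k) = 4*(-1 + 72 + 2/72) = 4*(-1 + 72 + 2*(1/72)) = 4*(-1 + 72 + 1/36) = 4*(2557/36) = 2557/9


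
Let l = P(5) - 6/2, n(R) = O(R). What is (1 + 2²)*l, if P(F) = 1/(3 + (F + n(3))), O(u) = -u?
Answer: -14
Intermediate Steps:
n(R) = -R
P(F) = 1/F (P(F) = 1/(3 + (F - 1*3)) = 1/(3 + (F - 3)) = 1/(3 + (-3 + F)) = 1/F)
l = -14/5 (l = 1/5 - 6/2 = ⅕ - 6*½ = ⅕ - 3 = -14/5 ≈ -2.8000)
(1 + 2²)*l = (1 + 2²)*(-14/5) = (1 + 4)*(-14/5) = 5*(-14/5) = -14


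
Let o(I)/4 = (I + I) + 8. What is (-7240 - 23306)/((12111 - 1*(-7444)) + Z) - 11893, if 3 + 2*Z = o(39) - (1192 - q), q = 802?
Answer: -464613565/39061 ≈ -11895.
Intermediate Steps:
o(I) = 32 + 8*I (o(I) = 4*((I + I) + 8) = 4*(2*I + 8) = 4*(8 + 2*I) = 32 + 8*I)
Z = -49/2 (Z = -3/2 + ((32 + 8*39) - (1192 - 1*802))/2 = -3/2 + ((32 + 312) - (1192 - 802))/2 = -3/2 + (344 - 1*390)/2 = -3/2 + (344 - 390)/2 = -3/2 + (1/2)*(-46) = -3/2 - 23 = -49/2 ≈ -24.500)
(-7240 - 23306)/((12111 - 1*(-7444)) + Z) - 11893 = (-7240 - 23306)/((12111 - 1*(-7444)) - 49/2) - 11893 = -30546/((12111 + 7444) - 49/2) - 11893 = -30546/(19555 - 49/2) - 11893 = -30546/39061/2 - 11893 = -30546*2/39061 - 11893 = -61092/39061 - 11893 = -464613565/39061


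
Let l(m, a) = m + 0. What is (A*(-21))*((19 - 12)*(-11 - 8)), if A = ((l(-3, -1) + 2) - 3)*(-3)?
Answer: 33516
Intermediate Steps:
l(m, a) = m
A = 12 (A = ((-3 + 2) - 3)*(-3) = (-1 - 3)*(-3) = -4*(-3) = 12)
(A*(-21))*((19 - 12)*(-11 - 8)) = (12*(-21))*((19 - 12)*(-11 - 8)) = -1764*(-19) = -252*(-133) = 33516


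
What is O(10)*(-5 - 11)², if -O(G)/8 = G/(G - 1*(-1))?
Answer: -20480/11 ≈ -1861.8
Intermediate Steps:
O(G) = -8*G/(1 + G) (O(G) = -8*G/(G - 1*(-1)) = -8*G/(G + 1) = -8*G/(1 + G))
O(10)*(-5 - 11)² = (-8*10/(1 + 10))*(-5 - 11)² = -8*10/11*(-16)² = -8*10*1/11*256 = -80/11*256 = -20480/11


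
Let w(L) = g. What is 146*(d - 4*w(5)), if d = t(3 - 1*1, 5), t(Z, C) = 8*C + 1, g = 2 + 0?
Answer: 4818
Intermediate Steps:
g = 2
w(L) = 2
t(Z, C) = 1 + 8*C
d = 41 (d = 1 + 8*5 = 1 + 40 = 41)
146*(d - 4*w(5)) = 146*(41 - 4*2) = 146*(41 - 8) = 146*33 = 4818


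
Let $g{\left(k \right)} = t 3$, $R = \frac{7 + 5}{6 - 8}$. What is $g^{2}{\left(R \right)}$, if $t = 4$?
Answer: $144$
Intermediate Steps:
$R = -6$ ($R = \frac{12}{-2} = 12 \left(- \frac{1}{2}\right) = -6$)
$g{\left(k \right)} = 12$ ($g{\left(k \right)} = 4 \cdot 3 = 12$)
$g^{2}{\left(R \right)} = 12^{2} = 144$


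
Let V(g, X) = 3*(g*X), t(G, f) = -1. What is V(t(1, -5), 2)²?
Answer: 36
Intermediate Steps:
V(g, X) = 3*X*g (V(g, X) = 3*(X*g) = 3*X*g)
V(t(1, -5), 2)² = (3*2*(-1))² = (-6)² = 36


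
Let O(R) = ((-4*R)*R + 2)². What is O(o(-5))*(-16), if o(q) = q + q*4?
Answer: -99840064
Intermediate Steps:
o(q) = 5*q (o(q) = q + 4*q = 5*q)
O(R) = (2 - 4*R²)² (O(R) = (-4*R² + 2)² = (2 - 4*R²)²)
O(o(-5))*(-16) = (4*(-1 + 2*(5*(-5))²)²)*(-16) = (4*(-1 + 2*(-25)²)²)*(-16) = (4*(-1 + 2*625)²)*(-16) = (4*(-1 + 1250)²)*(-16) = (4*1249²)*(-16) = (4*1560001)*(-16) = 6240004*(-16) = -99840064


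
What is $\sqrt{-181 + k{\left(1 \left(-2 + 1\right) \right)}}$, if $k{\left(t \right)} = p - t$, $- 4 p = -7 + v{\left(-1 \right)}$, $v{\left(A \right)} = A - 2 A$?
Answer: $\frac{i \sqrt{714}}{2} \approx 13.36 i$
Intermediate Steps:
$v{\left(A \right)} = - A$ ($v{\left(A \right)} = A - 2 A = - A$)
$p = \frac{3}{2}$ ($p = - \frac{-7 - -1}{4} = - \frac{-7 + 1}{4} = \left(- \frac{1}{4}\right) \left(-6\right) = \frac{3}{2} \approx 1.5$)
$k{\left(t \right)} = \frac{3}{2} - t$
$\sqrt{-181 + k{\left(1 \left(-2 + 1\right) \right)}} = \sqrt{-181 + \left(\frac{3}{2} - 1 \left(-2 + 1\right)\right)} = \sqrt{-181 + \left(\frac{3}{2} - 1 \left(-1\right)\right)} = \sqrt{-181 + \left(\frac{3}{2} - -1\right)} = \sqrt{-181 + \left(\frac{3}{2} + 1\right)} = \sqrt{-181 + \frac{5}{2}} = \sqrt{- \frac{357}{2}} = \frac{i \sqrt{714}}{2}$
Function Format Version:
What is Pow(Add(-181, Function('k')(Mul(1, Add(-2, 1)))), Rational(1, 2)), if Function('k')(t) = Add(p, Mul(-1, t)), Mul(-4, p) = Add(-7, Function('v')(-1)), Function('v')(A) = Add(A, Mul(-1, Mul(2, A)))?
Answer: Mul(Rational(1, 2), I, Pow(714, Rational(1, 2))) ≈ Mul(13.360, I)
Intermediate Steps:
Function('v')(A) = Mul(-1, A) (Function('v')(A) = Add(A, Mul(-2, A)) = Mul(-1, A))
p = Rational(3, 2) (p = Mul(Rational(-1, 4), Add(-7, Mul(-1, -1))) = Mul(Rational(-1, 4), Add(-7, 1)) = Mul(Rational(-1, 4), -6) = Rational(3, 2) ≈ 1.5000)
Function('k')(t) = Add(Rational(3, 2), Mul(-1, t))
Pow(Add(-181, Function('k')(Mul(1, Add(-2, 1)))), Rational(1, 2)) = Pow(Add(-181, Add(Rational(3, 2), Mul(-1, Mul(1, Add(-2, 1))))), Rational(1, 2)) = Pow(Add(-181, Add(Rational(3, 2), Mul(-1, Mul(1, -1)))), Rational(1, 2)) = Pow(Add(-181, Add(Rational(3, 2), Mul(-1, -1))), Rational(1, 2)) = Pow(Add(-181, Add(Rational(3, 2), 1)), Rational(1, 2)) = Pow(Add(-181, Rational(5, 2)), Rational(1, 2)) = Pow(Rational(-357, 2), Rational(1, 2)) = Mul(Rational(1, 2), I, Pow(714, Rational(1, 2)))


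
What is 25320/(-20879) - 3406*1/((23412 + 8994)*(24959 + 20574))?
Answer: -18680402315617/15403924863921 ≈ -1.2127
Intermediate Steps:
25320/(-20879) - 3406*1/((23412 + 8994)*(24959 + 20574)) = 25320*(-1/20879) - 3406/(45533*32406) = -25320/20879 - 3406/1475542398 = -25320/20879 - 3406*1/1475542398 = -25320/20879 - 1703/737771199 = -18680402315617/15403924863921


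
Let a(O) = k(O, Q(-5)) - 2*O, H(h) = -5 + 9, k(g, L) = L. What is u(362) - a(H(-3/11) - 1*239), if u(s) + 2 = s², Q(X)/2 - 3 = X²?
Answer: 130516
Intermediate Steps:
Q(X) = 6 + 2*X²
H(h) = 4
a(O) = 56 - 2*O (a(O) = (6 + 2*(-5)²) - 2*O = (6 + 2*25) - 2*O = (6 + 50) - 2*O = 56 - 2*O)
u(s) = -2 + s²
u(362) - a(H(-3/11) - 1*239) = (-2 + 362²) - (56 - 2*(4 - 1*239)) = (-2 + 131044) - (56 - 2*(4 - 239)) = 131042 - (56 - 2*(-235)) = 131042 - (56 + 470) = 131042 - 1*526 = 131042 - 526 = 130516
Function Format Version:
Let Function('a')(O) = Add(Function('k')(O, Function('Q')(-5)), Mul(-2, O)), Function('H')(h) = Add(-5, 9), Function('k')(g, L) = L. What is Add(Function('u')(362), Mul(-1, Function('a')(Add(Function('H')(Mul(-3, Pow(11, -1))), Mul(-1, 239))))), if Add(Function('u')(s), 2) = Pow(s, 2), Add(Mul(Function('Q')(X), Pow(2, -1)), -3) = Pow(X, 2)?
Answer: 130516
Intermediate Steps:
Function('Q')(X) = Add(6, Mul(2, Pow(X, 2)))
Function('H')(h) = 4
Function('a')(O) = Add(56, Mul(-2, O)) (Function('a')(O) = Add(Add(6, Mul(2, Pow(-5, 2))), Mul(-2, O)) = Add(Add(6, Mul(2, 25)), Mul(-2, O)) = Add(Add(6, 50), Mul(-2, O)) = Add(56, Mul(-2, O)))
Function('u')(s) = Add(-2, Pow(s, 2))
Add(Function('u')(362), Mul(-1, Function('a')(Add(Function('H')(Mul(-3, Pow(11, -1))), Mul(-1, 239))))) = Add(Add(-2, Pow(362, 2)), Mul(-1, Add(56, Mul(-2, Add(4, Mul(-1, 239)))))) = Add(Add(-2, 131044), Mul(-1, Add(56, Mul(-2, Add(4, -239))))) = Add(131042, Mul(-1, Add(56, Mul(-2, -235)))) = Add(131042, Mul(-1, Add(56, 470))) = Add(131042, Mul(-1, 526)) = Add(131042, -526) = 130516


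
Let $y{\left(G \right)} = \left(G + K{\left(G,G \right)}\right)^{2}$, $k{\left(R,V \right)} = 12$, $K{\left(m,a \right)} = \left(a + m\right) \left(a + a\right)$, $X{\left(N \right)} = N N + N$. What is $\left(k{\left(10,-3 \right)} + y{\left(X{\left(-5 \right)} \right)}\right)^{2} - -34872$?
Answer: $6887538380616$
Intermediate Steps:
$X{\left(N \right)} = N + N^{2}$ ($X{\left(N \right)} = N^{2} + N = N + N^{2}$)
$K{\left(m,a \right)} = 2 a \left(a + m\right)$ ($K{\left(m,a \right)} = \left(a + m\right) 2 a = 2 a \left(a + m\right)$)
$y{\left(G \right)} = \left(G + 4 G^{2}\right)^{2}$ ($y{\left(G \right)} = \left(G + 2 G \left(G + G\right)\right)^{2} = \left(G + 2 G 2 G\right)^{2} = \left(G + 4 G^{2}\right)^{2}$)
$\left(k{\left(10,-3 \right)} + y{\left(X{\left(-5 \right)} \right)}\right)^{2} - -34872 = \left(12 + \left(- 5 \left(1 - 5\right)\right)^{2} \left(1 + 4 \left(- 5 \left(1 - 5\right)\right)\right)^{2}\right)^{2} - -34872 = \left(12 + \left(\left(-5\right) \left(-4\right)\right)^{2} \left(1 + 4 \left(\left(-5\right) \left(-4\right)\right)\right)^{2}\right)^{2} + 34872 = \left(12 + 20^{2} \left(1 + 4 \cdot 20\right)^{2}\right)^{2} + 34872 = \left(12 + 400 \left(1 + 80\right)^{2}\right)^{2} + 34872 = \left(12 + 400 \cdot 81^{2}\right)^{2} + 34872 = \left(12 + 400 \cdot 6561\right)^{2} + 34872 = \left(12 + 2624400\right)^{2} + 34872 = 2624412^{2} + 34872 = 6887538345744 + 34872 = 6887538380616$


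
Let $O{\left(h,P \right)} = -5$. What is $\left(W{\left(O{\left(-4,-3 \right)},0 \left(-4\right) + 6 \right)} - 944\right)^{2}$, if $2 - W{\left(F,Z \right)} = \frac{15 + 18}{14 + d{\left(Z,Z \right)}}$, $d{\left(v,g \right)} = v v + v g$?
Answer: $\frac{6568292025}{7396} \approx 8.8809 \cdot 10^{5}$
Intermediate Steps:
$d{\left(v,g \right)} = v^{2} + g v$
$W{\left(F,Z \right)} = 2 - \frac{33}{14 + 2 Z^{2}}$ ($W{\left(F,Z \right)} = 2 - \frac{15 + 18}{14 + Z \left(Z + Z\right)} = 2 - \frac{33}{14 + Z 2 Z} = 2 - \frac{33}{14 + 2 Z^{2}}$)
$\left(W{\left(O{\left(-4,-3 \right)},0 \left(-4\right) + 6 \right)} - 944\right)^{2} = \left(\frac{-5 + 4 \left(0 \left(-4\right) + 6\right)^{2}}{2 \left(7 + \left(0 \left(-4\right) + 6\right)^{2}\right)} - 944\right)^{2} = \left(\frac{-5 + 4 \left(0 + 6\right)^{2}}{2 \left(7 + \left(0 + 6\right)^{2}\right)} - 944\right)^{2} = \left(\frac{-5 + 4 \cdot 6^{2}}{2 \left(7 + 6^{2}\right)} - 944\right)^{2} = \left(\frac{-5 + 4 \cdot 36}{2 \left(7 + 36\right)} - 944\right)^{2} = \left(\frac{-5 + 144}{2 \cdot 43} - 944\right)^{2} = \left(\frac{1}{2} \cdot \frac{1}{43} \cdot 139 - 944\right)^{2} = \left(\frac{139}{86} - 944\right)^{2} = \left(- \frac{81045}{86}\right)^{2} = \frac{6568292025}{7396}$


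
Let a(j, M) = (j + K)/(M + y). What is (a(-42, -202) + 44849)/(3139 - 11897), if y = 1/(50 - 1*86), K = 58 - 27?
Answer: -326187173/63696934 ≈ -5.1209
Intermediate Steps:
K = 31
y = -1/36 (y = 1/(50 - 86) = 1/(-36) = -1/36 ≈ -0.027778)
a(j, M) = (31 + j)/(-1/36 + M) (a(j, M) = (j + 31)/(M - 1/36) = (31 + j)/(-1/36 + M))
(a(-42, -202) + 44849)/(3139 - 11897) = (36*(31 - 42)/(-1 + 36*(-202)) + 44849)/(3139 - 11897) = (36*(-11)/(-1 - 7272) + 44849)/(-8758) = (36*(-11)/(-7273) + 44849)*(-1/8758) = (36*(-1/7273)*(-11) + 44849)*(-1/8758) = (396/7273 + 44849)*(-1/8758) = (326187173/7273)*(-1/8758) = -326187173/63696934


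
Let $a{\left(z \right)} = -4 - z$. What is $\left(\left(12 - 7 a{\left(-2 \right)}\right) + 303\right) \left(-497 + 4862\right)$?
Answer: $1436085$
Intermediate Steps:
$\left(\left(12 - 7 a{\left(-2 \right)}\right) + 303\right) \left(-497 + 4862\right) = \left(\left(12 - 7 \left(-4 - -2\right)\right) + 303\right) \left(-497 + 4862\right) = \left(\left(12 - 7 \left(-4 + 2\right)\right) + 303\right) 4365 = \left(\left(12 - -14\right) + 303\right) 4365 = \left(\left(12 + 14\right) + 303\right) 4365 = \left(26 + 303\right) 4365 = 329 \cdot 4365 = 1436085$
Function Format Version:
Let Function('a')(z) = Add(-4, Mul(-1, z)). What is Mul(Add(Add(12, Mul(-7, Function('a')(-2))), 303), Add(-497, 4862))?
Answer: 1436085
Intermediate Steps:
Mul(Add(Add(12, Mul(-7, Function('a')(-2))), 303), Add(-497, 4862)) = Mul(Add(Add(12, Mul(-7, Add(-4, Mul(-1, -2)))), 303), Add(-497, 4862)) = Mul(Add(Add(12, Mul(-7, Add(-4, 2))), 303), 4365) = Mul(Add(Add(12, Mul(-7, -2)), 303), 4365) = Mul(Add(Add(12, 14), 303), 4365) = Mul(Add(26, 303), 4365) = Mul(329, 4365) = 1436085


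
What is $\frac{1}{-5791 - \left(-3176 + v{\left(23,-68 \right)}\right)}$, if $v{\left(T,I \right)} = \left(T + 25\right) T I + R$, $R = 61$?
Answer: $\frac{1}{72396} \approx 1.3813 \cdot 10^{-5}$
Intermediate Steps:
$v{\left(T,I \right)} = 61 + I T \left(25 + T\right)$ ($v{\left(T,I \right)} = \left(T + 25\right) T I + 61 = \left(25 + T\right) T I + 61 = T \left(25 + T\right) I + 61 = I T \left(25 + T\right) + 61 = 61 + I T \left(25 + T\right)$)
$\frac{1}{-5791 - \left(-3176 + v{\left(23,-68 \right)}\right)} = \frac{1}{-5791 - \left(-3115 - 35972 + 25 \left(-68\right) 23\right)} = \frac{1}{-5791 + \left(3176 - \left(61 - 35972 - 39100\right)\right)} = \frac{1}{-5791 + \left(3176 - -75011\right)} = \frac{1}{-5791 + \left(3176 + 75011\right)} = \frac{1}{-5791 + 78187} = \frac{1}{72396}$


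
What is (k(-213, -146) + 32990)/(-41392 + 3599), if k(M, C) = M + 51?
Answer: -32828/37793 ≈ -0.86863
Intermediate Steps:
k(M, C) = 51 + M
(k(-213, -146) + 32990)/(-41392 + 3599) = ((51 - 213) + 32990)/(-41392 + 3599) = (-162 + 32990)/(-37793) = 32828*(-1/37793) = -32828/37793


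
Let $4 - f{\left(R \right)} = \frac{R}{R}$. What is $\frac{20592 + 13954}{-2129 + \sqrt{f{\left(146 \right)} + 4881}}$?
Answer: $- \frac{3197758}{196859} - \frac{3004 \sqrt{1221}}{196859} \approx -16.777$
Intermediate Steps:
$f{\left(R \right)} = 3$ ($f{\left(R \right)} = 4 - \frac{R}{R} = 4 - 1 = 3$)
$\frac{20592 + 13954}{-2129 + \sqrt{f{\left(146 \right)} + 4881}} = \frac{20592 + 13954}{-2129 + \sqrt{3 + 4881}} = \frac{34546}{-2129 + \sqrt{4884}} = \frac{34546}{-2129 + 2 \sqrt{1221}}$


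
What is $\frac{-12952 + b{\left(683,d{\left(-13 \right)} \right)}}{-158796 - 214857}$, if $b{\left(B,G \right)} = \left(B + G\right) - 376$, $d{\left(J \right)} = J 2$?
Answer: $\frac{12671}{373653} \approx 0.033911$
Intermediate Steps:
$d{\left(J \right)} = 2 J$
$b{\left(B,G \right)} = -376 + B + G$
$\frac{-12952 + b{\left(683,d{\left(-13 \right)} \right)}}{-158796 - 214857} = \frac{-12952 + \left(-376 + 683 + 2 \left(-13\right)\right)}{-158796 - 214857} = \frac{-12952 - -281}{-373653} = \left(-12952 + 281\right) \left(- \frac{1}{373653}\right) = \left(-12671\right) \left(- \frac{1}{373653}\right) = \frac{12671}{373653}$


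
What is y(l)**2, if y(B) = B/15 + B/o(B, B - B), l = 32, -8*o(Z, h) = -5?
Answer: 25600/9 ≈ 2844.4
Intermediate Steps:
o(Z, h) = 5/8 (o(Z, h) = -1/8*(-5) = 5/8)
y(B) = 5*B/3 (y(B) = B/15 + B/(5/8) = B*(1/15) + B*(8/5) = B/15 + 8*B/5 = 5*B/3)
y(l)**2 = ((5/3)*32)**2 = (160/3)**2 = 25600/9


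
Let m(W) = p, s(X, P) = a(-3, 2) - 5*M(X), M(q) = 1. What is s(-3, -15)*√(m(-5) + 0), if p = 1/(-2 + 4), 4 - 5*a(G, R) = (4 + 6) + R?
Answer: -33*√2/10 ≈ -4.6669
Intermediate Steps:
a(G, R) = -6/5 - R/5 (a(G, R) = ⅘ - ((4 + 6) + R)/5 = ⅘ - (10 + R)/5 = ⅘ + (-2 - R/5) = -6/5 - R/5)
p = ½ (p = 1/2 = ½ ≈ 0.50000)
s(X, P) = -33/5 (s(X, P) = (-6/5 - ⅕*2) - 5*1 = (-6/5 - ⅖) - 5 = -8/5 - 5 = -33/5)
m(W) = ½
s(-3, -15)*√(m(-5) + 0) = -33*√(½ + 0)/5 = -33*√2/10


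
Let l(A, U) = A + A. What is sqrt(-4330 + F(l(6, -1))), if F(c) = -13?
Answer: I*sqrt(4343) ≈ 65.901*I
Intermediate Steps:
l(A, U) = 2*A
sqrt(-4330 + F(l(6, -1))) = sqrt(-4330 - 13) = sqrt(-4343) = I*sqrt(4343)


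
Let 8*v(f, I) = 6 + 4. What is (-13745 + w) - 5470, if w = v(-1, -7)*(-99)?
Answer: -77355/4 ≈ -19339.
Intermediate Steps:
v(f, I) = 5/4 (v(f, I) = (6 + 4)/8 = (⅛)*10 = 5/4)
w = -495/4 (w = (5/4)*(-99) = -495/4 ≈ -123.75)
(-13745 + w) - 5470 = (-13745 - 495/4) - 5470 = -55475/4 - 5470 = -77355/4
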